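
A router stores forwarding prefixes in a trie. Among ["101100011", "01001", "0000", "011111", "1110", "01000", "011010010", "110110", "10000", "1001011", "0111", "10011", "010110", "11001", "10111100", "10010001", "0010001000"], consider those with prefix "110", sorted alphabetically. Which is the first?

11001

Filter for "110…" and sort: "11001", "110110"
The 1st is 11001.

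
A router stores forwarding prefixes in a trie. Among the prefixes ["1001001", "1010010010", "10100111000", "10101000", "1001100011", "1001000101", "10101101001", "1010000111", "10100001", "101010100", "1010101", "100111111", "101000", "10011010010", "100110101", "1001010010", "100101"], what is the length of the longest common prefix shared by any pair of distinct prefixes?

Equivalently: take the maximum, over all pairs, of their longest common prefix length.
"10011010010" and "100110101" agree on "10011010" (8 characters) before diverging; nothing deeper is shared.
Longest shared-prefix length: 8

8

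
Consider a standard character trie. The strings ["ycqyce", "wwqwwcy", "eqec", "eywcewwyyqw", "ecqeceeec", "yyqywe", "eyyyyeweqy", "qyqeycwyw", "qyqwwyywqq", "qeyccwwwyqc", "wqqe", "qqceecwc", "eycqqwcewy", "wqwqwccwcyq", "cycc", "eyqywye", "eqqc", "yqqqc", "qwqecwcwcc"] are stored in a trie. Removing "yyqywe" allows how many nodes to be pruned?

Walk "yyqywe" from the leaf back toward the root, removing each node that no remaining word uses.
The suffix "yqywe" (5 nodes) is used only by "yyqywe"; the node for "y" still has the child "c", so pruning stops there.
Nodes removed: 5

5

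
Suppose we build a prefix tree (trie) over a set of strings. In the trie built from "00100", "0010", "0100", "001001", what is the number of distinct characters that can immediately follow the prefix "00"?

1

The children of the "00" node are the distinct next characters among strings starting with "00".
Distinct next characters after "00": 1.
That node has 1 child edge.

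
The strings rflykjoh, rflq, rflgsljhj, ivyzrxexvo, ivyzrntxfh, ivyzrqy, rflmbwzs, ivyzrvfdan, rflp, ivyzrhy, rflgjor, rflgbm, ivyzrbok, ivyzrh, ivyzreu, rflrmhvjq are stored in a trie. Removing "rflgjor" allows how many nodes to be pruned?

3

A node on "rflgjor"'s path can go only if nothing else ends at it or branches off below it.
The suffix "jor" (3 nodes) is used only by "rflgjor"; the node for "rflg" still has the child "s", so pruning stops there.
Nodes removed: 3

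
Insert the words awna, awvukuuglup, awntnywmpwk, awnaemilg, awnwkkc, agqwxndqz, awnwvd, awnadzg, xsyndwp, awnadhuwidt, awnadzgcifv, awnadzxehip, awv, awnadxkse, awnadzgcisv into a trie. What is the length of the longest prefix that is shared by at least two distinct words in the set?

The deepest shared node is where two words last agree before diverging.
e.g. "awnadzgcifv" and "awnadzgcisv" share the prefix "awnadzgci" of length 9; no pair shares a longer one.
Longest shared-prefix length: 9

9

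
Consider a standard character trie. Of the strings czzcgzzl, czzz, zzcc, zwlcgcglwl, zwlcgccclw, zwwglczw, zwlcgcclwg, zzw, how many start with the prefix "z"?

6

Filter for entries beginning with "z":
Words under "z": zwlcgccclw, zwlcgcclwg, zwlcgcglwl, zwwglczw, zzcc, zzw
Count: 6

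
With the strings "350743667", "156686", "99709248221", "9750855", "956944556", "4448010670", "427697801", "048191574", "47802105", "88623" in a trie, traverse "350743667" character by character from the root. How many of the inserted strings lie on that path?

1

Walk "350743667" from the root; an end-of-word marker is hit whenever a stored word is a prefix of "350743667".
Prefixes of the query that are stored words: "350743667"
Count: 1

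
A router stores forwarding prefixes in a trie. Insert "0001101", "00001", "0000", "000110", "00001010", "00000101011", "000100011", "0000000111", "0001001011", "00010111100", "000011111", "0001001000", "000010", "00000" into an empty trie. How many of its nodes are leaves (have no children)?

9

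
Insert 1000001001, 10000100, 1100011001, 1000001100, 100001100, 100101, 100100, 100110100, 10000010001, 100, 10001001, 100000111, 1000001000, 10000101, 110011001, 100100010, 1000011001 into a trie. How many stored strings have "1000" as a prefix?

Traverse to the node for "1000", then collect every word in that subtree.
Matches: "1000001000", "10000010001", "1000001001", "1000001100", "100000111", "10000100", "10000101", "100001100", "1000011001", "10001001"
Count: 10

10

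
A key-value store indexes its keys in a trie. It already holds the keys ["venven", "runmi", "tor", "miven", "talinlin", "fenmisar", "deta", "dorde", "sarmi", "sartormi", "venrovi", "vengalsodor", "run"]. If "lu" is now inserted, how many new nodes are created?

"lu" shares no prefix with any stored word, so all 2 characters open new nodes.
2 − 0 = 2 new nodes.

2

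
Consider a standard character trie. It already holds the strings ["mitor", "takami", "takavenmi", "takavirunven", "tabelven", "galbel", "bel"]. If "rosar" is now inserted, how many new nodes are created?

No existing word starts with "r", so every character of "rosar" needs a new node.
5 − 0 = 5 new nodes.

5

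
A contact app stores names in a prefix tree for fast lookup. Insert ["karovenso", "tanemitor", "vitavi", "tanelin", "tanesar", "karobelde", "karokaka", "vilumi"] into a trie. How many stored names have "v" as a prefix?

Traverse to the node for "v", then collect every word in that subtree.
Matches: "vilumi", "vitavi"
Count: 2

2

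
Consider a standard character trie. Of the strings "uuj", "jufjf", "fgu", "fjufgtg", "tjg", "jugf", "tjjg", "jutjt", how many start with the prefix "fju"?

1

Traverse to the node for "fju", then collect every word in that subtree.
Matches: "fjufgtg"
Count: 1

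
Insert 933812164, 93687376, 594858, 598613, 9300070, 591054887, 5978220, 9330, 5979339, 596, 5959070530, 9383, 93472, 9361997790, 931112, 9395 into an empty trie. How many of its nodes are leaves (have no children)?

16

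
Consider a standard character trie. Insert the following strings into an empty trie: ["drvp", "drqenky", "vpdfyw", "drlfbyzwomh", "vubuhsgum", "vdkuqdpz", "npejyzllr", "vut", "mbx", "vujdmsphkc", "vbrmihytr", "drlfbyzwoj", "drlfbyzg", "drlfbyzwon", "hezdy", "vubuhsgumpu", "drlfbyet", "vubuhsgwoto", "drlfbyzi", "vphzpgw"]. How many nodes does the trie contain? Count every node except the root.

Trace insertions, counting only characters that open a new branch:
  "drvp" → 4 new (d, r, v, p)
  "drqenky" → prefix "dr" already present; 5 new (q, e, n, k, y)
  "vpdfyw" → 6 new (v, p, d, f, y, w)
  "drlfbyzwomh" → prefix "dr" already present; 9 new (l, f, b, y, z, w, o, m, h)
  "vubuhsgum" → prefix "v" already present; 8 new (u, b, u, h, s, g, u, m)
  "vdkuqdpz" → prefix "v" already present; 7 new (d, k, u, q, d, p, z)
  "npejyzllr" → 9 new (n, p, e, j, y, z, l, l, r)
  "vut" → prefix "vu" already present; 1 new (t)
  "mbx" → 3 new (m, b, x)
  "vujdmsphkc" → prefix "vu" already present; 8 new (j, d, m, s, p, h, k, c)
  "vbrmihytr" → prefix "v" already present; 8 new (b, r, m, i, h, y, t, r)
  "drlfbyzwoj" → prefix "drlfbyzwo" already present; 1 new (j)
  "drlfbyzg" → prefix "drlfbyz" already present; 1 new (g)
  "drlfbyzwon" → prefix "drlfbyzwo" already present; 1 new (n)
  "hezdy" → 5 new (h, e, z, d, y)
  "vubuhsgumpu" → prefix "vubuhsgum" already present; 2 new (p, u)
  "drlfbyet" → prefix "drlfby" already present; 2 new (e, t)
  "vubuhsgwoto" → prefix "vubuhsg" already present; 4 new (w, o, t, o)
  "drlfbyzi" → prefix "drlfbyz" already present; 1 new (i)
  "vphzpgw" → prefix "vp" already present; 5 new (h, z, p, g, w)
Total nodes = 4 + 5 + 6 + 9 + 8 + 7 + 9 + 1 + 3 + 8 + 8 + 1 + 1 + 1 + 5 + 2 + 2 + 4 + 1 + 5 = 90

90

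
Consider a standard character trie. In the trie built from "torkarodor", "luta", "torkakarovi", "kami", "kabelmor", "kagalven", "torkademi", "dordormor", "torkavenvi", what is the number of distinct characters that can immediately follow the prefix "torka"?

4

The children of the "torka" node are the distinct next characters among strings starting with "torka".
Distinct next characters after "torka": d, k, r, v.
That node has 4 child edges.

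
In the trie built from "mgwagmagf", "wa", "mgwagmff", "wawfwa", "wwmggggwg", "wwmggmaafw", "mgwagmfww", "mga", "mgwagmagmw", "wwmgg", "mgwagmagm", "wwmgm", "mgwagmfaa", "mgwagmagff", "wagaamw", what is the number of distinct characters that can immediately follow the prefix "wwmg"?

2

The children of the "wwmg" node are the distinct next characters among strings starting with "wwmg".
Distinct next characters after "wwmg": g, m.
That node has 2 child edges.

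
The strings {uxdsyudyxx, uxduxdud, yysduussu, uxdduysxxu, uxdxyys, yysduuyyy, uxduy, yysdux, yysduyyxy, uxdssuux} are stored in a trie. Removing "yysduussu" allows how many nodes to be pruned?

3

After clearing the end-marker at "yysduussu", prune upward until reaching a node still needed by another word.
The suffix "ssu" (3 nodes) is used only by "yysduussu"; the node for "yysduu" still has the child "y", so pruning stops there.
Nodes removed: 3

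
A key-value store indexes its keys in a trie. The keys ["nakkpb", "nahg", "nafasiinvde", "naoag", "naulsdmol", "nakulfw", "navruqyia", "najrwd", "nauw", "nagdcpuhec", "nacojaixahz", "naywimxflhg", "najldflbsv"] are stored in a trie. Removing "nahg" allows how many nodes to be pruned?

Walk "nahg" from the leaf back toward the root, removing each node that no remaining word uses.
The suffix "hg" (2 nodes) is used only by "nahg"; the node for "na" still has the child "k", so pruning stops there.
Nodes removed: 2

2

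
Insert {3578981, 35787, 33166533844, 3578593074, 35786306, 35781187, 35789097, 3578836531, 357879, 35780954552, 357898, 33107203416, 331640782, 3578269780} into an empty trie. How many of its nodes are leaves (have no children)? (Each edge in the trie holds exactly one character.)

12

A leaf is a node with no children — equivalently, the end of a word that is not a proper prefix of any other stored word.
Those words: "33107203416", "331640782", "33166533844", "35780954552", "35781187", "3578269780", "3578593074", "35786306", "357879", "3578836531", "35789097", "3578981"
Leaf count: 12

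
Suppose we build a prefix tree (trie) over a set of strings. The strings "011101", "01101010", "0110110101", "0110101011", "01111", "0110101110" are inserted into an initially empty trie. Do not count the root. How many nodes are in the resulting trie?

22

Trie structure (* marks end of a word):
(root)
└─ 0
   └─ 1
      └─ 1
         ├─ 0
         │  └─ 1
         │     ├─ 0
         │     │  └─ 1
         │     │     ├─ 0 *
         │     │     │  └─ 1
         │     │     │     └─ 1 *
         │     │     └─ 1
         │     │        └─ 1
         │     │           └─ 0 *
         │     └─ 1
         │        └─ 0
         │           └─ 1
         │              └─ 0
         │                 └─ 1 *
         └─ 1
            ├─ 0
            │  └─ 1 *
            └─ 1 *
Counting every labelled node above: 22.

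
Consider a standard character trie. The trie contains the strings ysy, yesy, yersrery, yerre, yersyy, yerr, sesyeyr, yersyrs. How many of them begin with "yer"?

5

Walk to "yer"; the words in its subtree are exactly those with that prefix.
Words under "yer": yerr, yerre, yersrery, yersyrs, yersyy
Count: 5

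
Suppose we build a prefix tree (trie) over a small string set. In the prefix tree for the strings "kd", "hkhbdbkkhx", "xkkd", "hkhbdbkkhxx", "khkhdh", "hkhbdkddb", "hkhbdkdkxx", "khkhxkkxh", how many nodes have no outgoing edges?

7

A leaf is a node with no children — equivalently, the end of a word that is not a proper prefix of any other stored word.
Those words: "hkhbdbkkhxx", "hkhbdkddb", "hkhbdkdkxx", "kd", "khkhdh", "khkhxkkxh", "xkkd"
Leaf count: 7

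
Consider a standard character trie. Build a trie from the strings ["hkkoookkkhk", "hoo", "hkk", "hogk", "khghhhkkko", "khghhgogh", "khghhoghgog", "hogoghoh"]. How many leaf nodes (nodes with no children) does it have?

7

Leaves are exactly the stored words that no other stored word extends.
Those words: "hkkoookkkhk", "hogk", "hogoghoh", "hoo", "khghhgogh", "khghhhkkko", "khghhoghgog"
Leaf count: 7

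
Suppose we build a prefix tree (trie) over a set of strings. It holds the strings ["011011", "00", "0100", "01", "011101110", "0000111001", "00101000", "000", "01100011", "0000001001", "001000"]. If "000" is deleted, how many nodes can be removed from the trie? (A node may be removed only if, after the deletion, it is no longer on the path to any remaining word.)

Walk "000" from the leaf back toward the root, removing each node that no remaining word uses.
Every node on "000" is still needed (e.g. by "0000111001"), so nothing is freed.
Nodes removed: 0

0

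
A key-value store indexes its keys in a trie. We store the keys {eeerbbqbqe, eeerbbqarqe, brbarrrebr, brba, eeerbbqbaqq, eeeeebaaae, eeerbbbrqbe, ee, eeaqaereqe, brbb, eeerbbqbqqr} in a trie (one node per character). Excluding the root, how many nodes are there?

50

Insert word by word; a character creates a node only if that edge doesn't already exist:
  "eeerbbqbqe" → 10 new (e, e, e, r, b, b, q, b, q, e)
  "eeerbbqarqe" → prefix "eeerbbq" already present; 4 new (a, r, q, e)
  "brbarrrebr" → 10 new (b, r, b, a, r, r, r, e, b, r)
  "brba" → prefix "brba" already present; 0 new (none)
  "eeerbbqbaqq" → prefix "eeerbbqb" already present; 3 new (a, q, q)
  "eeeeebaaae" → prefix "eee" already present; 7 new (e, e, b, a, a, a, e)
  "eeerbbbrqbe" → prefix "eeerbb" already present; 5 new (b, r, q, b, e)
  "ee" → prefix "ee" already present; 0 new (none)
  "eeaqaereqe" → prefix "ee" already present; 8 new (a, q, a, e, r, e, q, e)
  "brbb" → prefix "brb" already present; 1 new (b)
  "eeerbbqbqqr" → prefix "eeerbbqbq" already present; 2 new (q, r)
Total nodes = 10 + 4 + 10 + 0 + 3 + 7 + 5 + 0 + 8 + 1 + 2 = 50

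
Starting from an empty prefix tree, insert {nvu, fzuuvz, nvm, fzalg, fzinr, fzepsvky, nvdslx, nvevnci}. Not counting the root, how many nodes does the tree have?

31

For each word, the new-node count is its length minus the longest prefix already in the trie:
  "nvu" → 3 new (n, v, u)
  "fzuuvz" → 6 new (f, z, u, u, v, z)
  "nvm" → prefix "nv" already present; 1 new (m)
  "fzalg" → prefix "fz" already present; 3 new (a, l, g)
  "fzinr" → prefix "fz" already present; 3 new (i, n, r)
  "fzepsvky" → prefix "fz" already present; 6 new (e, p, s, v, k, y)
  "nvdslx" → prefix "nv" already present; 4 new (d, s, l, x)
  "nvevnci" → prefix "nv" already present; 5 new (e, v, n, c, i)
Total nodes = 3 + 6 + 1 + 3 + 3 + 6 + 4 + 5 = 31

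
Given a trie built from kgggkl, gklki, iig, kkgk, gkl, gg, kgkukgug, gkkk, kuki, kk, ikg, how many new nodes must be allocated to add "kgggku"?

1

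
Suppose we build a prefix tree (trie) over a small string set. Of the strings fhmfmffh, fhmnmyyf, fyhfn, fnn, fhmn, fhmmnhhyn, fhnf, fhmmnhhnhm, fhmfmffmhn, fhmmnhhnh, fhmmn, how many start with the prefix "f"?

Traverse to the node for "f", then collect every word in that subtree.
Words under "f": fhmfmffh, fhmfmffmhn, fhmmn, fhmmnhhnh, fhmmnhhnhm, fhmmnhhyn, fhmn, fhmnmyyf, fhnf, fnn, fyhfn
Count: 11

11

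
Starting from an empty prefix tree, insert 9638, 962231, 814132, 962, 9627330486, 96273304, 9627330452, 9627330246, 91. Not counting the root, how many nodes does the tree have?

27

Count nodes per top-level branch (shared prefixes stored once):
  '8'-branch (814132): 6 nodes
  '9'-branch (91, 962, 962231, 9627330246, 96273304, 9627330452, 9627330486, 9638): 21 nodes
Sum: 27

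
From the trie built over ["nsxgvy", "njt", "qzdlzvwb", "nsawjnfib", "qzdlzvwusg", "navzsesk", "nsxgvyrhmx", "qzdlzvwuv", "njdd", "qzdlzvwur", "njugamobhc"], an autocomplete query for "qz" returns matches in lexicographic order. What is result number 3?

qzdlzvwusg

Filter for "qz…" and sort: "qzdlzvwb", "qzdlzvwur", "qzdlzvwusg", "qzdlzvwuv"
The 3rd is qzdlzvwusg.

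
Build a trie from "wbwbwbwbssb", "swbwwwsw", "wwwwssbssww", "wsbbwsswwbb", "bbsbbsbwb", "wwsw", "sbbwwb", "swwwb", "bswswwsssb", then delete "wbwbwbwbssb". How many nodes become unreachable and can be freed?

10

After clearing the end-marker at "wbwbwbwbssb", prune upward until reaching a node still needed by another word.
The suffix "bwbwbwbssb" (10 nodes) is used only by "wbwbwbwbssb"; the node for "w" still has the child "w", so pruning stops there.
Nodes removed: 10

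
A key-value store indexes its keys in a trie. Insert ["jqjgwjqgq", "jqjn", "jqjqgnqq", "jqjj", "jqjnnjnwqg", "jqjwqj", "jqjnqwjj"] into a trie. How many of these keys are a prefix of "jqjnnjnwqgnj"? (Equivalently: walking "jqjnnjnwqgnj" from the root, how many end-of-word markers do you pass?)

2

Traverse "jqjnnjnwqgnj" character by character; count nodes along the way that are marked as word ends.
Prefixes of the query that are stored words: "jqjn", "jqjnnjnwqg"
Count: 2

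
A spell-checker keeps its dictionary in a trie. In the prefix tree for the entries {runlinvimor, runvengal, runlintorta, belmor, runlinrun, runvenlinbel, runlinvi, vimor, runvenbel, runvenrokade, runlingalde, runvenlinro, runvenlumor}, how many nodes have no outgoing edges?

A leaf is a node with no children — equivalently, the end of a word that is not a proper prefix of any other stored word.
Those words: "belmor", "runlingalde", "runlinrun", "runlintorta", "runlinvimor", "runvenbel", "runvengal", "runvenlinbel", "runvenlinro", "runvenlumor", "runvenrokade", "vimor"
Leaf count: 12

12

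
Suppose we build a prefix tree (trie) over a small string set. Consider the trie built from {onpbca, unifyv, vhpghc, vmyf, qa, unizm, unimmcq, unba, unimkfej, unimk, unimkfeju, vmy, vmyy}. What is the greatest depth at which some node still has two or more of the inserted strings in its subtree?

Equivalently: take the maximum, over all pairs, of their longest common prefix length.
e.g. "unimkfej" and "unimkfeju" share the prefix "unimkfej" of length 8; no pair shares a longer one.
Longest shared-prefix length: 8

8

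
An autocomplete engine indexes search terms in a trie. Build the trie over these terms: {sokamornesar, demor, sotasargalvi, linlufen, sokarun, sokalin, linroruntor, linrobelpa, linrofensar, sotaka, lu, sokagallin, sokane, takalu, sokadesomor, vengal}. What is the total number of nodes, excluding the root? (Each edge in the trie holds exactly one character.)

Trace insertions, counting only characters that open a new branch:
  "sokamornesar" → 12 new (s, o, k, a, m, o, r, n, e, s, a, r)
  "demor" → 5 new (d, e, m, o, r)
  "sotasargalvi" → prefix "so" already present; 10 new (t, a, s, a, r, g, a, l, v, i)
  "linlufen" → 8 new (l, i, n, l, u, f, e, n)
  "sokarun" → prefix "soka" already present; 3 new (r, u, n)
  "sokalin" → prefix "soka" already present; 3 new (l, i, n)
  "linroruntor" → prefix "lin" already present; 8 new (r, o, r, u, n, t, o, r)
  "linrobelpa" → prefix "linro" already present; 5 new (b, e, l, p, a)
  "linrofensar" → prefix "linro" already present; 6 new (f, e, n, s, a, r)
  "sotaka" → prefix "sota" already present; 2 new (k, a)
  "lu" → prefix "l" already present; 1 new (u)
  "sokagallin" → prefix "soka" already present; 6 new (g, a, l, l, i, n)
  "sokane" → prefix "soka" already present; 2 new (n, e)
  "takalu" → 6 new (t, a, k, a, l, u)
  "sokadesomor" → prefix "soka" already present; 7 new (d, e, s, o, m, o, r)
  "vengal" → 6 new (v, e, n, g, a, l)
Total nodes = 12 + 5 + 10 + 8 + 3 + 3 + 8 + 5 + 6 + 2 + 1 + 6 + 2 + 6 + 7 + 6 = 90

90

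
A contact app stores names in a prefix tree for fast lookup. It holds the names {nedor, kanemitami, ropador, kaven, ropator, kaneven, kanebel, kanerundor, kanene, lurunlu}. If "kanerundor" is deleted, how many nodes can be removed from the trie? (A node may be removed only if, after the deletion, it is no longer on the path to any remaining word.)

A node on "kanerundor"'s path can go only if nothing else ends at it or branches off below it.
The suffix "rundor" (6 nodes) is used only by "kanerundor"; the node for "kane" still has the child "m", so pruning stops there.
Nodes removed: 6

6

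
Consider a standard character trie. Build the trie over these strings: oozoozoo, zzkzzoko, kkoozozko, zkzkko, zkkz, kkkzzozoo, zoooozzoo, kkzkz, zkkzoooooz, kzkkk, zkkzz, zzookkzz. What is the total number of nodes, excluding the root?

67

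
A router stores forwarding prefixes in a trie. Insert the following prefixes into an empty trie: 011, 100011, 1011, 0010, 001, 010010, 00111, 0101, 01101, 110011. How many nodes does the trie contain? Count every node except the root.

28

Trie structure (* marks end of a word):
(root)
├─ 0
│  ├─ 0
│  │  └─ 1 *
│  │     ├─ 0 *
│  │     └─ 1
│  │        └─ 1 *
│  └─ 1
│     ├─ 0
│     │  ├─ 0
│     │  │  └─ 1
│     │  │     └─ 0 *
│     │  └─ 1 *
│     └─ 1 *
│        └─ 0
│           └─ 1 *
└─ 1
   ├─ 0
   │  ├─ 0
   │  │  └─ 0
   │  │     └─ 1
   │  │        └─ 1 *
   │  └─ 1
   │     └─ 1 *
   └─ 1
      └─ 0
         └─ 0
            └─ 1
               └─ 1 *
Counting every labelled node above: 28.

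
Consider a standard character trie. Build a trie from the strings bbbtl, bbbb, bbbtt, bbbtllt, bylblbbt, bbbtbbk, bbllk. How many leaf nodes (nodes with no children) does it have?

Leaves are exactly the stored words that no other stored word extends.
Those words: "bbbb", "bbbtbbk", "bbbtllt", "bbbtt", "bbllk", "bylblbbt"
Leaf count: 6

6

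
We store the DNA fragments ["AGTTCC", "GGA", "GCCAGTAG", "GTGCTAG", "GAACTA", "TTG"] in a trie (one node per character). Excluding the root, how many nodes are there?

30

For each word, the new-node count is its length minus the longest prefix already in the trie:
  "AGTTCC" → 6 new (A, G, T, T, C, C)
  "GGA" → 3 new (G, G, A)
  "GCCAGTAG" → prefix "G" already present; 7 new (C, C, A, G, T, A, G)
  "GTGCTAG" → prefix "G" already present; 6 new (T, G, C, T, A, G)
  "GAACTA" → prefix "G" already present; 5 new (A, A, C, T, A)
  "TTG" → 3 new (T, T, G)
Total nodes = 6 + 3 + 7 + 6 + 5 + 3 = 30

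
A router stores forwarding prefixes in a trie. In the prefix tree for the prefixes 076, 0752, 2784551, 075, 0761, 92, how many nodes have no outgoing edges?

4

A leaf is a node with no children — equivalently, the end of a word that is not a proper prefix of any other stored word.
Those words: "0752", "0761", "2784551", "92"
Leaf count: 4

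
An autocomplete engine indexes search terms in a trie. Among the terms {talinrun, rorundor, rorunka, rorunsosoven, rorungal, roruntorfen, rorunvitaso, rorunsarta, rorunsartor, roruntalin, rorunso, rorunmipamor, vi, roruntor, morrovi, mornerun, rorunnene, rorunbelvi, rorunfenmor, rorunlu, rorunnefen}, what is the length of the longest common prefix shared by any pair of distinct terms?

9

Equivalently: take the maximum, over all pairs, of their longest common prefix length.
e.g. "rorunsarta" and "rorunsartor" share the prefix "rorunsart" of length 9; no pair shares a longer one.
Longest shared-prefix length: 9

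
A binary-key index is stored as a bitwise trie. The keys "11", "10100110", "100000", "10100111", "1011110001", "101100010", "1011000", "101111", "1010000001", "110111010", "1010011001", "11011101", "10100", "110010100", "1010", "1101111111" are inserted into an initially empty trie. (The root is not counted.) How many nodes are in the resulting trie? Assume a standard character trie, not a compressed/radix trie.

Trace insertions, counting only characters that open a new branch:
  "11" → 2 new (1, 1)
  "10100110" → prefix "1" already present; 7 new (0, 1, 0, 0, 1, 1, 0)
  "100000" → prefix "10" already present; 4 new (0, 0, 0, 0)
  "10100111" → prefix "1010011" already present; 1 new (1)
  "1011110001" → prefix "101" already present; 7 new (1, 1, 1, 0, 0, 0, 1)
  "101100010" → prefix "1011" already present; 5 new (0, 0, 0, 1, 0)
  "1011000" → prefix "1011000" already present; 0 new (none)
  "101111" → prefix "101111" already present; 0 new (none)
  "1010000001" → prefix "10100" already present; 5 new (0, 0, 0, 0, 1)
  "110111010" → prefix "11" already present; 7 new (0, 1, 1, 1, 0, 1, 0)
  "1010011001" → prefix "10100110" already present; 2 new (0, 1)
  "11011101" → prefix "11011101" already present; 0 new (none)
  "10100" → prefix "10100" already present; 0 new (none)
  "110010100" → prefix "110" already present; 6 new (0, 1, 0, 1, 0, 0)
  "1010" → prefix "1010" already present; 0 new (none)
  "1101111111" → prefix "110111" already present; 4 new (1, 1, 1, 1)
Total nodes = 2 + 7 + 4 + 1 + 7 + 5 + 0 + 0 + 5 + 7 + 2 + 0 + 0 + 6 + 0 + 4 = 50

50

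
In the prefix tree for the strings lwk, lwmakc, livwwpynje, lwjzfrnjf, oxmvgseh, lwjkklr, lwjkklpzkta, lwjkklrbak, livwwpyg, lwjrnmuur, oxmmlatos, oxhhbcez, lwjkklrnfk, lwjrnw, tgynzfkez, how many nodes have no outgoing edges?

Leaves are exactly the stored words that no other stored word extends.
Those words: "livwwpyg", "livwwpynje", "lwjkklpzkta", "lwjkklrbak", "lwjkklrnfk", "lwjrnmuur", "lwjrnw", "lwjzfrnjf", "lwk", "lwmakc", "oxhhbcez", "oxmmlatos", "oxmvgseh", "tgynzfkez"
Leaf count: 14

14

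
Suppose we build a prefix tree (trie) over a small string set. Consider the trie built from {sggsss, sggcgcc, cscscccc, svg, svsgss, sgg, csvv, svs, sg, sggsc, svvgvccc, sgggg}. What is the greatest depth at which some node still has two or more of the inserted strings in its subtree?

4

Look for the deepest trie node that still has at least two words in its subtree.
e.g. "sggsc" and "sggsss" share the prefix "sggs" of length 4; no pair shares a longer one.
Longest shared-prefix length: 4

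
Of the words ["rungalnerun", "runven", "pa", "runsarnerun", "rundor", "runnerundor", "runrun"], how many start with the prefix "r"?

6

Filter for entries beginning with "r":
Words under "r": rundor, rungalnerun, runnerundor, runrun, runsarnerun, runven
Count: 6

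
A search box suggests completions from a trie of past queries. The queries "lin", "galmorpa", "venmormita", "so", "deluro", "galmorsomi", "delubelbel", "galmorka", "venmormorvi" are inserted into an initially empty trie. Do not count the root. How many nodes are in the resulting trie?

Insert word by word; a character creates a node only if that edge doesn't already exist:
  "lin" → 3 new (l, i, n)
  "galmorpa" → 8 new (g, a, l, m, o, r, p, a)
  "venmormita" → 10 new (v, e, n, m, o, r, m, i, t, a)
  "so" → 2 new (s, o)
  "deluro" → 6 new (d, e, l, u, r, o)
  "galmorsomi" → prefix "galmor" already present; 4 new (s, o, m, i)
  "delubelbel" → prefix "delu" already present; 6 new (b, e, l, b, e, l)
  "galmorka" → prefix "galmor" already present; 2 new (k, a)
  "venmormorvi" → prefix "venmorm" already present; 4 new (o, r, v, i)
Total nodes = 3 + 8 + 10 + 2 + 6 + 4 + 6 + 2 + 4 = 45

45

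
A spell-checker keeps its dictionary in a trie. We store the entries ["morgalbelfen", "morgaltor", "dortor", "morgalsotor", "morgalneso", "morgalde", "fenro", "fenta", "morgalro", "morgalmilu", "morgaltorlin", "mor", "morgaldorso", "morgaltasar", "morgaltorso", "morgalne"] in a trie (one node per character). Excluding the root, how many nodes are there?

Trace insertions, counting only characters that open a new branch:
  "morgalbelfen" → 12 new (m, o, r, g, a, l, b, e, l, f, e, n)
  "morgaltor" → prefix "morgal" already present; 3 new (t, o, r)
  "dortor" → 6 new (d, o, r, t, o, r)
  "morgalsotor" → prefix "morgal" already present; 5 new (s, o, t, o, r)
  "morgalneso" → prefix "morgal" already present; 4 new (n, e, s, o)
  "morgalde" → prefix "morgal" already present; 2 new (d, e)
  "fenro" → 5 new (f, e, n, r, o)
  "fenta" → prefix "fen" already present; 2 new (t, a)
  "morgalro" → prefix "morgal" already present; 2 new (r, o)
  "morgalmilu" → prefix "morgal" already present; 4 new (m, i, l, u)
  "morgaltorlin" → prefix "morgaltor" already present; 3 new (l, i, n)
  "mor" → prefix "mor" already present; 0 new (none)
  "morgaldorso" → prefix "morgald" already present; 4 new (o, r, s, o)
  "morgaltasar" → prefix "morgalt" already present; 4 new (a, s, a, r)
  "morgaltorso" → prefix "morgaltor" already present; 2 new (s, o)
  "morgalne" → prefix "morgalne" already present; 0 new (none)
Total nodes = 12 + 3 + 6 + 5 + 4 + 2 + 5 + 2 + 2 + 4 + 3 + 0 + 4 + 4 + 2 + 0 = 58

58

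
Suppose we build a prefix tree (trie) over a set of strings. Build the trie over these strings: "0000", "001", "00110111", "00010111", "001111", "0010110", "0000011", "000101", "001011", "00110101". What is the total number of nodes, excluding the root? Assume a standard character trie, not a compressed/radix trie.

26

Count nodes per top-level branch (shared prefixes stored once):
  '0'-branch (0000, 0000011, 000101, 00010111, 001, 001011, 0010110, 00110101, 00110111, 001111): 26 nodes
Sum: 26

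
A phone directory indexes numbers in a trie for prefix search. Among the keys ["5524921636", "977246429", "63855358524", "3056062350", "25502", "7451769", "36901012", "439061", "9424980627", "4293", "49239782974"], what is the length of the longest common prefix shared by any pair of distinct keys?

1

Look for the deepest trie node that still has at least two words in its subtree.
e.g. "3056062350" and "36901012" share the prefix "3" of length 1; no pair shares a longer one.
Longest shared-prefix length: 1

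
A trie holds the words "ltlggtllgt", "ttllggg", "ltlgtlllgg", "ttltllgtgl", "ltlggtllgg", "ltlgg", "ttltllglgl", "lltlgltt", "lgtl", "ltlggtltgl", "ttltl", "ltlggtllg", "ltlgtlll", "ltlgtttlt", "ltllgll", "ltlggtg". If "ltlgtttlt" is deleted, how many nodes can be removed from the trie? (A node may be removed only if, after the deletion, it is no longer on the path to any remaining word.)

4

A node on "ltlgtttlt"'s path can go only if nothing else ends at it or branches off below it.
The suffix "ttlt" (4 nodes) is used only by "ltlgtttlt"; the node for "ltlgt" still has the child "l", so pruning stops there.
Nodes removed: 4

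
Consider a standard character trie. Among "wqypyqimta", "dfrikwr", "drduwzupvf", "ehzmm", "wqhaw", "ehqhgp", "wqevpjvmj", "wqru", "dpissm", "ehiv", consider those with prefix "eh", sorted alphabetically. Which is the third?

ehzmm

Words with prefix "eh", in lexicographic order: "ehiv", "ehqhgp", "ehzmm"
Position 3: ehzmm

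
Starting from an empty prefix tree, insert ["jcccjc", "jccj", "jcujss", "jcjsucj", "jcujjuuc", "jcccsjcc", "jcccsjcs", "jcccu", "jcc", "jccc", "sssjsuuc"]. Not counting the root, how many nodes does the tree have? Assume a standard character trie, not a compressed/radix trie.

Insert word by word; a character creates a node only if that edge doesn't already exist:
  "jcccjc" → 6 new (j, c, c, c, j, c)
  "jccj" → prefix "jcc" already present; 1 new (j)
  "jcujss" → prefix "jc" already present; 4 new (u, j, s, s)
  "jcjsucj" → prefix "jc" already present; 5 new (j, s, u, c, j)
  "jcujjuuc" → prefix "jcuj" already present; 4 new (j, u, u, c)
  "jcccsjcc" → prefix "jccc" already present; 4 new (s, j, c, c)
  "jcccsjcs" → prefix "jcccsjc" already present; 1 new (s)
  "jcccu" → prefix "jccc" already present; 1 new (u)
  "jcc" → prefix "jcc" already present; 0 new (none)
  "jccc" → prefix "jccc" already present; 0 new (none)
  "sssjsuuc" → 8 new (s, s, s, j, s, u, u, c)
Total nodes = 6 + 1 + 4 + 5 + 4 + 4 + 1 + 1 + 0 + 0 + 8 = 34

34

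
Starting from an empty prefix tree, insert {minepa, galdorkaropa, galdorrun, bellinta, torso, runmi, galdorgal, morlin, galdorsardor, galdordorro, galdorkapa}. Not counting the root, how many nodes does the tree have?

60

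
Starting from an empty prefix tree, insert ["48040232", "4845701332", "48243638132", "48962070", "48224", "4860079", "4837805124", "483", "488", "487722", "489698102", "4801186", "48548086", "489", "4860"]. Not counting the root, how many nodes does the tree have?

66

Trace insertions, counting only characters that open a new branch:
  "48040232" → 8 new (4, 8, 0, 4, 0, 2, 3, 2)
  "4845701332" → prefix "48" already present; 8 new (4, 5, 7, 0, 1, 3, 3, 2)
  "48243638132" → prefix "48" already present; 9 new (2, 4, 3, 6, 3, 8, 1, 3, 2)
  "48962070" → prefix "48" already present; 6 new (9, 6, 2, 0, 7, 0)
  "48224" → prefix "482" already present; 2 new (2, 4)
  "4860079" → prefix "48" already present; 5 new (6, 0, 0, 7, 9)
  "4837805124" → prefix "48" already present; 8 new (3, 7, 8, 0, 5, 1, 2, 4)
  "483" → prefix "483" already present; 0 new (none)
  "488" → prefix "48" already present; 1 new (8)
  "487722" → prefix "48" already present; 4 new (7, 7, 2, 2)
  "489698102" → prefix "4896" already present; 5 new (9, 8, 1, 0, 2)
  "4801186" → prefix "480" already present; 4 new (1, 1, 8, 6)
  "48548086" → prefix "48" already present; 6 new (5, 4, 8, 0, 8, 6)
  "489" → prefix "489" already present; 0 new (none)
  "4860" → prefix "4860" already present; 0 new (none)
Total nodes = 8 + 8 + 9 + 6 + 2 + 5 + 8 + 0 + 1 + 4 + 5 + 4 + 6 + 0 + 0 = 66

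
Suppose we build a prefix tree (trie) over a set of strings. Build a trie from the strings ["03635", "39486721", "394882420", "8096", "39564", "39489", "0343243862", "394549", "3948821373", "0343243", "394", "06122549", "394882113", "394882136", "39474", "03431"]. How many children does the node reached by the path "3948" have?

The children of the "3948" node are the distinct next characters among strings starting with "3948".
Distinct next characters after "3948": 6, 8, 9.
That node has 3 child edges.

3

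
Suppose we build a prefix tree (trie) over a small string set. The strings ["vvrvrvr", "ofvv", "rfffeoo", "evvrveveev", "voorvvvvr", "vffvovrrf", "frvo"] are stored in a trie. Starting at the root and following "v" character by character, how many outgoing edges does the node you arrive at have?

3

Follow the path "v" to its node, then look at its outgoing edges.
Distinct next characters after "v": f, o, v.
That node has 3 child edges.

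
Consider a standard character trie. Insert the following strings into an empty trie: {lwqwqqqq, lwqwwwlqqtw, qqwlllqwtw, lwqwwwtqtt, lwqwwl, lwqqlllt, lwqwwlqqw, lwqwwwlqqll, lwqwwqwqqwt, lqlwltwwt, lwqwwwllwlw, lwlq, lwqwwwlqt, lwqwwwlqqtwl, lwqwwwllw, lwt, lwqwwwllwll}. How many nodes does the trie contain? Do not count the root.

64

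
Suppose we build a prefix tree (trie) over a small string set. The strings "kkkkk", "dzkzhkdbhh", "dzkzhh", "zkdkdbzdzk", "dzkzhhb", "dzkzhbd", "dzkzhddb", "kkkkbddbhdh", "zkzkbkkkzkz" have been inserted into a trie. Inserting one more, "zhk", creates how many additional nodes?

The longest prefix of "zhk" already in the trie is "z" (length 1).
Each of the 2 remaining characters creates one node.

2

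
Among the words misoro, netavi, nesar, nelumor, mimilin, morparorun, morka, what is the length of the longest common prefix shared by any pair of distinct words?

3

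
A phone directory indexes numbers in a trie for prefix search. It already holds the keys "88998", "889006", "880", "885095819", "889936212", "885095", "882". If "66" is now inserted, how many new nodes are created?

No existing word starts with "6", so every character of "66" needs a new node.
2 − 0 = 2 new nodes.

2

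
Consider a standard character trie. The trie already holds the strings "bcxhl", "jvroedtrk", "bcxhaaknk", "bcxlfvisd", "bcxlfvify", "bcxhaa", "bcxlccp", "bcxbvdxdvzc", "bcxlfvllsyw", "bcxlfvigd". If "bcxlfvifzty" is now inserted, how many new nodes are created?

3

The longest prefix of "bcxlfvifzty" already in the trie is "bcxlfvif" (length 8).
Each of the 3 remaining characters creates one node.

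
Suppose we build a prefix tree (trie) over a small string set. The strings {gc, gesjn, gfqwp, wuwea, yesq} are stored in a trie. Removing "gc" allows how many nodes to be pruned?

1

A node on "gc"'s path can go only if nothing else ends at it or branches off below it.
The suffix "c" (1 node) is used only by "gc"; the node for "g" still has the child "e", so pruning stops there.
Nodes removed: 1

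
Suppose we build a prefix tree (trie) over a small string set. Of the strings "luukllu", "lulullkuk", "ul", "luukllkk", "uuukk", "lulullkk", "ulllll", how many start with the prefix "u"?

Filter for entries beginning with "u":
Words under "u": ul, ulllll, uuukk
Count: 3

3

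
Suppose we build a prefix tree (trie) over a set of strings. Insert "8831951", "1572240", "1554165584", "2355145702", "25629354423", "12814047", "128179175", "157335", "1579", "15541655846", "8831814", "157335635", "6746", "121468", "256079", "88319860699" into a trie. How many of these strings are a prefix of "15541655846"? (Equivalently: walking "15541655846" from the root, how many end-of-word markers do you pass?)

Check each prefix of "15541655846" against the stored set — each match is an end-marker on the path.
Prefixes of the query that are stored words: "1554165584", "15541655846"
Count: 2

2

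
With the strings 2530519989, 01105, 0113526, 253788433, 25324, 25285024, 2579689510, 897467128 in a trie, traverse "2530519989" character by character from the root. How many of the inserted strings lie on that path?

1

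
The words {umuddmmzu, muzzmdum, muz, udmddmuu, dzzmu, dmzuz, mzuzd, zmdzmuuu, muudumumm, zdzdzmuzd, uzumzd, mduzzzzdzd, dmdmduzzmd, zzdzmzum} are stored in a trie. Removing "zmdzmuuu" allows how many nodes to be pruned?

7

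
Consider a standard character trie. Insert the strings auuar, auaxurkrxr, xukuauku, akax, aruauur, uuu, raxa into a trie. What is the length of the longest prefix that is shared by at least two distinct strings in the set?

2

Equivalently: take the maximum, over all pairs, of their longest common prefix length.
e.g. "auaxurkrxr" and "auuar" share the prefix "au" of length 2; no pair shares a longer one.
Longest shared-prefix length: 2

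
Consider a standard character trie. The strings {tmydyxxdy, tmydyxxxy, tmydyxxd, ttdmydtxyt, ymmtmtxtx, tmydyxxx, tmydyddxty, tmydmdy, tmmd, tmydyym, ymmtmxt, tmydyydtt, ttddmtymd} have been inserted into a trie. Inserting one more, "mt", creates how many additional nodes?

"mt" shares no prefix with any stored word, so all 2 characters open new nodes.
2 − 0 = 2 new nodes.

2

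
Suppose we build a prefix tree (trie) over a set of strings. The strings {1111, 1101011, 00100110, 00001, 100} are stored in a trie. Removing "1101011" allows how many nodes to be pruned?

After clearing the end-marker at "1101011", prune upward until reaching a node still needed by another word.
The suffix "01011" (5 nodes) is used only by "1101011"; the node for "11" still has the child "1", so pruning stops there.
Nodes removed: 5

5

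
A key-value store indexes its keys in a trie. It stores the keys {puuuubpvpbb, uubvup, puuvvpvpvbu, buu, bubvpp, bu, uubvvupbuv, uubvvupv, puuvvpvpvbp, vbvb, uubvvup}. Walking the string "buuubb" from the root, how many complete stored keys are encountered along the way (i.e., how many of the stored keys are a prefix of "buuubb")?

2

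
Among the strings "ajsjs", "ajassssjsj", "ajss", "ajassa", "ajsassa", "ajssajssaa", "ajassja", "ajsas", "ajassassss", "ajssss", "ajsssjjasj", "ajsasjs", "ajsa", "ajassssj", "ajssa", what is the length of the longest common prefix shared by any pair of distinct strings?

8

Equivalently: take the maximum, over all pairs, of their longest common prefix length.
"ajassssj" and "ajassssjsj" agree on "ajassssj" (8 characters) before diverging; nothing deeper is shared.
Longest shared-prefix length: 8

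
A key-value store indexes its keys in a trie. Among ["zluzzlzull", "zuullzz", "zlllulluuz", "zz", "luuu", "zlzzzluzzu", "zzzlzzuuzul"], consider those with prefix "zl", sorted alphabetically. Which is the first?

zlllulluuz

Filter for "zl…" and sort: "zlllulluuz", "zluzzlzull", "zlzzzluzzu"
The 1st is zlllulluuz.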